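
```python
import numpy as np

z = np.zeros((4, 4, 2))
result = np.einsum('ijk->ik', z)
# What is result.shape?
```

(4, 2)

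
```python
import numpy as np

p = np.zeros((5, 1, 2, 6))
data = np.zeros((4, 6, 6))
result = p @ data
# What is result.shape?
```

(5, 4, 2, 6)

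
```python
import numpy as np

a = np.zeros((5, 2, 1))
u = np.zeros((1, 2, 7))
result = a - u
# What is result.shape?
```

(5, 2, 7)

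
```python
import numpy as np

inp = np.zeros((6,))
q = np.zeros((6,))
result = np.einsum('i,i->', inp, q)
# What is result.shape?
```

()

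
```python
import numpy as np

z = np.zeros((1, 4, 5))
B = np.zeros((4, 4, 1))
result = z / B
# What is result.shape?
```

(4, 4, 5)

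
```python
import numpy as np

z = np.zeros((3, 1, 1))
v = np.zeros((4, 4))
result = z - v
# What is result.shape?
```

(3, 4, 4)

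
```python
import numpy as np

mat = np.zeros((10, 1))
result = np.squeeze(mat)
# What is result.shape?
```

(10,)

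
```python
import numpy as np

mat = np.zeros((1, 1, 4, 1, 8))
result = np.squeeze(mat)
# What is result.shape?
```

(4, 8)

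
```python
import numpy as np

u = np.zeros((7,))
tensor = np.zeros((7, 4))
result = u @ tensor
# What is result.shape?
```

(4,)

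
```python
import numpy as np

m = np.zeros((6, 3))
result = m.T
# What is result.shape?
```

(3, 6)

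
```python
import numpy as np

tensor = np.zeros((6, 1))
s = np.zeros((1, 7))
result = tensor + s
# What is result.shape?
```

(6, 7)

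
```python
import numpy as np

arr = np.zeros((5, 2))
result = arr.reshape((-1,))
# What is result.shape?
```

(10,)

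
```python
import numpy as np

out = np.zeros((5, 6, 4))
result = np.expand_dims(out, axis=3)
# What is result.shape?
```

(5, 6, 4, 1)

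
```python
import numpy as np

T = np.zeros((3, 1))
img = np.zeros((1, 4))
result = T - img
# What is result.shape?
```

(3, 4)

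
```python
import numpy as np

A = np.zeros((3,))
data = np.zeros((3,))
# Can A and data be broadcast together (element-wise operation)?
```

Yes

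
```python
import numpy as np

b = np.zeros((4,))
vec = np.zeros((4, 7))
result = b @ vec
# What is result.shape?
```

(7,)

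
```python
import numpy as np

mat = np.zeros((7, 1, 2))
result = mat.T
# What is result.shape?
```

(2, 1, 7)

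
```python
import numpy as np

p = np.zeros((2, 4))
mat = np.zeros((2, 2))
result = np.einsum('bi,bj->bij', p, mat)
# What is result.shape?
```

(2, 4, 2)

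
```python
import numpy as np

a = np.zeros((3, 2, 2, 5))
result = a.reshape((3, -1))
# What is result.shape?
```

(3, 20)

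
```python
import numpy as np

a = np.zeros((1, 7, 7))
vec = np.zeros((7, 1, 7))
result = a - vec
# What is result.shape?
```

(7, 7, 7)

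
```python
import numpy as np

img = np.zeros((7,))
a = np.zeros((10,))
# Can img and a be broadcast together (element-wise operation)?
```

No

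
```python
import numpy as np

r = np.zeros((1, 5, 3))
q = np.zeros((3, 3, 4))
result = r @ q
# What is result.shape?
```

(3, 5, 4)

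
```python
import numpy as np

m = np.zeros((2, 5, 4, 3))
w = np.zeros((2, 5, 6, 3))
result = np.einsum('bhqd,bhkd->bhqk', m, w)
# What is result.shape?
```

(2, 5, 4, 6)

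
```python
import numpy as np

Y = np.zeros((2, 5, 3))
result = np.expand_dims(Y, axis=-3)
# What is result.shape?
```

(2, 1, 5, 3)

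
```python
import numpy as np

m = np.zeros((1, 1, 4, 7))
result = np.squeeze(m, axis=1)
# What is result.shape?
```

(1, 4, 7)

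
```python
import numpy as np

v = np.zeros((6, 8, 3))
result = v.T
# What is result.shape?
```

(3, 8, 6)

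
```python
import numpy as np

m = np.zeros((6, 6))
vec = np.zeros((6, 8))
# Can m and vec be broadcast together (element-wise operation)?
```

No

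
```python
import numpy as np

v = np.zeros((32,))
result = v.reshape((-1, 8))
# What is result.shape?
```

(4, 8)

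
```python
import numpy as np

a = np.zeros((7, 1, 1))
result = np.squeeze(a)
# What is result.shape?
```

(7,)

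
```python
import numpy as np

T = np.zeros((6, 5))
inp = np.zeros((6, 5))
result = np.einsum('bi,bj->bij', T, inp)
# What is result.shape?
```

(6, 5, 5)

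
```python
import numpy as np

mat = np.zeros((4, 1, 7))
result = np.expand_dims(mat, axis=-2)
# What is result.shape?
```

(4, 1, 1, 7)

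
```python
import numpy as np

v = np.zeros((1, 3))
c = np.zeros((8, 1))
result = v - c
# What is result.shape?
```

(8, 3)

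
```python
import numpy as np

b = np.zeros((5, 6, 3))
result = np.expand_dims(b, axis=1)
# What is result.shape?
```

(5, 1, 6, 3)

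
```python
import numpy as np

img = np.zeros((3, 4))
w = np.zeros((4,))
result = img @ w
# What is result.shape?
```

(3,)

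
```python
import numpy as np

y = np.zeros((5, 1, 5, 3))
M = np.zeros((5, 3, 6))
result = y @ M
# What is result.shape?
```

(5, 5, 5, 6)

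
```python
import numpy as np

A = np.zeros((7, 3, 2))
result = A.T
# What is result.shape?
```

(2, 3, 7)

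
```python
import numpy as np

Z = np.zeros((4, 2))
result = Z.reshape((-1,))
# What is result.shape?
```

(8,)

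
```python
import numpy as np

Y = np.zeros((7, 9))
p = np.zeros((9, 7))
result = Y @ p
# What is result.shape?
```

(7, 7)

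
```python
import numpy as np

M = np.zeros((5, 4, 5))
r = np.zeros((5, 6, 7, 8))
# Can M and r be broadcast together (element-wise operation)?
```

No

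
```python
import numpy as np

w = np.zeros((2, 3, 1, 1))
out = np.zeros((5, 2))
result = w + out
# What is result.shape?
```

(2, 3, 5, 2)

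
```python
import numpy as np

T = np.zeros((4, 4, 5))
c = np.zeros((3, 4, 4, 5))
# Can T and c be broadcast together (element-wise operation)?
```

Yes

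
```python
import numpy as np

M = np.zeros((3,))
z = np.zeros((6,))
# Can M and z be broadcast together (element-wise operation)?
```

No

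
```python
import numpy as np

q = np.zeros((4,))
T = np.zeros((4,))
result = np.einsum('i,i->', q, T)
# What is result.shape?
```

()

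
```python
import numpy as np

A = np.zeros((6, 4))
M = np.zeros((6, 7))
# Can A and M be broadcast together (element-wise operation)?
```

No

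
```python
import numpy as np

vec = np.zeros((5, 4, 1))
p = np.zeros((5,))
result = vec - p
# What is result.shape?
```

(5, 4, 5)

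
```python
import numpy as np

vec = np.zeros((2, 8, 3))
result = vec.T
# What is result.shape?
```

(3, 8, 2)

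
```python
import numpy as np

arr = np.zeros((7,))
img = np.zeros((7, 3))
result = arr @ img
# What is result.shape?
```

(3,)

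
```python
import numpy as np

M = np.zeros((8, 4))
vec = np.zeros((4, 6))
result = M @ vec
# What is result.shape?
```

(8, 6)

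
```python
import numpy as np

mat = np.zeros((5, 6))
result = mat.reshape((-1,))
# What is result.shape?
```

(30,)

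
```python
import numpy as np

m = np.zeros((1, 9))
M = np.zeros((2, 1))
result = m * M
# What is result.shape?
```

(2, 9)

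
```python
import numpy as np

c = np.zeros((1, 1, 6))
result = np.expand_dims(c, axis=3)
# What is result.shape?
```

(1, 1, 6, 1)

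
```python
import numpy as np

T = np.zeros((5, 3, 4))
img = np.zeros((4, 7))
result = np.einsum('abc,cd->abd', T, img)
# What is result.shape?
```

(5, 3, 7)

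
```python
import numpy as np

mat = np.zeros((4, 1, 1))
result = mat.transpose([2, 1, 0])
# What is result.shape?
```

(1, 1, 4)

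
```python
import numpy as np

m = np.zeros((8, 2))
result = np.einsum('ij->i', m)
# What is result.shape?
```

(8,)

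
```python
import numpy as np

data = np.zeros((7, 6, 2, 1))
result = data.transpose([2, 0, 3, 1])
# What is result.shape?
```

(2, 7, 1, 6)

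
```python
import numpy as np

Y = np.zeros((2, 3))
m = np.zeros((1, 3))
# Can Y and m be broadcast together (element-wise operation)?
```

Yes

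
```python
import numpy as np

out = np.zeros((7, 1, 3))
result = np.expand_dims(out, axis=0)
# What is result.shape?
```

(1, 7, 1, 3)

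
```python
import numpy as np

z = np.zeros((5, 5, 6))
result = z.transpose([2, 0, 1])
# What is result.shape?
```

(6, 5, 5)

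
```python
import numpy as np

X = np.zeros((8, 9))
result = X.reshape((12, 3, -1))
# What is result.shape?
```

(12, 3, 2)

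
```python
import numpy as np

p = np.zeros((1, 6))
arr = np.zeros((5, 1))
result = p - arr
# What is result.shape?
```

(5, 6)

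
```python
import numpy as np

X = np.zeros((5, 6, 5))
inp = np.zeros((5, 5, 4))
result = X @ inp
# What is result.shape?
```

(5, 6, 4)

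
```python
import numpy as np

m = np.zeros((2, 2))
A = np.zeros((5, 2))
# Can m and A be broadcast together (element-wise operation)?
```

No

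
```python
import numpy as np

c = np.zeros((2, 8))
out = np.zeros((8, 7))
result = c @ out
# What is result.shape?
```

(2, 7)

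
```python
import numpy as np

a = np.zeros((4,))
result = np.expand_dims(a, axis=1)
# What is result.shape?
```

(4, 1)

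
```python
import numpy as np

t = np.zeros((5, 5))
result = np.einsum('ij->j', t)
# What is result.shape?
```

(5,)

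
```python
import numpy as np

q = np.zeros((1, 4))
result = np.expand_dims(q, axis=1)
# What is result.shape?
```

(1, 1, 4)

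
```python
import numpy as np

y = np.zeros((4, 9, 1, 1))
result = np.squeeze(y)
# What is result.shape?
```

(4, 9)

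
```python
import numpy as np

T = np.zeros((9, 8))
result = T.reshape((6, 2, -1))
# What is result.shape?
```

(6, 2, 6)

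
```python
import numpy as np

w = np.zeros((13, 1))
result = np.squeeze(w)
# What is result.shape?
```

(13,)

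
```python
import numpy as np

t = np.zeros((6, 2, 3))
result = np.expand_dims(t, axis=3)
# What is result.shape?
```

(6, 2, 3, 1)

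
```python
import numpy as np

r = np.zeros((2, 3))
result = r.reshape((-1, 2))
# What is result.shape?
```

(3, 2)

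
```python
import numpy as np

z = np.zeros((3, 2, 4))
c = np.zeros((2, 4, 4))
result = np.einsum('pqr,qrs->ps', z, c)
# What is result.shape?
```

(3, 4)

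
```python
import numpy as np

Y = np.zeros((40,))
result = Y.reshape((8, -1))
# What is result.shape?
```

(8, 5)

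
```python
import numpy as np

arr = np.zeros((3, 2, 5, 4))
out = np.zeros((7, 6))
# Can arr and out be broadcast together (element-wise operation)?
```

No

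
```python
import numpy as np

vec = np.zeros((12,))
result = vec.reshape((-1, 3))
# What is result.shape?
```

(4, 3)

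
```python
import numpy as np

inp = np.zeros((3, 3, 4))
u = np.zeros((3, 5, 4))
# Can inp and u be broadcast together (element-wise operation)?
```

No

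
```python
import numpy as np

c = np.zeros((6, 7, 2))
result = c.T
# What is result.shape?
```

(2, 7, 6)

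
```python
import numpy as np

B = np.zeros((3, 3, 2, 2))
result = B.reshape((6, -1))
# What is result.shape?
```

(6, 6)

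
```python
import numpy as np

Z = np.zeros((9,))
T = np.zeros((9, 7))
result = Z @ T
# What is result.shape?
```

(7,)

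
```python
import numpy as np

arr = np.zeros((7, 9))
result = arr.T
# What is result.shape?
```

(9, 7)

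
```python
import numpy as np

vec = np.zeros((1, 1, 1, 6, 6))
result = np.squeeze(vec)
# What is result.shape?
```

(6, 6)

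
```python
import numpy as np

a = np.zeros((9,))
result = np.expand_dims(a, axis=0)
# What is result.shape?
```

(1, 9)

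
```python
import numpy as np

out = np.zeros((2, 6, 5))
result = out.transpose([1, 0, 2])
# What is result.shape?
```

(6, 2, 5)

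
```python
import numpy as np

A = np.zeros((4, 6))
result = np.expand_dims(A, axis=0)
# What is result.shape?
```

(1, 4, 6)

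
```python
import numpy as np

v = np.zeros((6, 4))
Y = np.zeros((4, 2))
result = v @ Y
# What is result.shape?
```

(6, 2)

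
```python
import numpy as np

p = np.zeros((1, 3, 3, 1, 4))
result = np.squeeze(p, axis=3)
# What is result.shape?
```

(1, 3, 3, 4)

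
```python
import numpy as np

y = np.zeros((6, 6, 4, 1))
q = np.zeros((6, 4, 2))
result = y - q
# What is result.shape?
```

(6, 6, 4, 2)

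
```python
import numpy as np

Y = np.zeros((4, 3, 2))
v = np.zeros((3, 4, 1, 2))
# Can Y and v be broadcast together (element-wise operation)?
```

Yes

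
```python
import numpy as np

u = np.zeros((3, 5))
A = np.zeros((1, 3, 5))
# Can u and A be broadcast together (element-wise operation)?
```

Yes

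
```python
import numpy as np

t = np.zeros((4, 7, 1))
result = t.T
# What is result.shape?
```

(1, 7, 4)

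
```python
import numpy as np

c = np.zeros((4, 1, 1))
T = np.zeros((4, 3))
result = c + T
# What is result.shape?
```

(4, 4, 3)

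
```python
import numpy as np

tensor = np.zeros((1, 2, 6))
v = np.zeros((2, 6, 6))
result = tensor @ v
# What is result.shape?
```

(2, 2, 6)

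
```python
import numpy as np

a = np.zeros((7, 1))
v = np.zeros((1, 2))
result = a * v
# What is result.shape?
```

(7, 2)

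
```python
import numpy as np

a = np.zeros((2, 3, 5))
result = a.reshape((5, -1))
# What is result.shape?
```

(5, 6)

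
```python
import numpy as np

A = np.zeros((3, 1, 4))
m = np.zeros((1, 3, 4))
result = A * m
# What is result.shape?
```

(3, 3, 4)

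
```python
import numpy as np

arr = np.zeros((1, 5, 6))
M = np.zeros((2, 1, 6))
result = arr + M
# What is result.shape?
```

(2, 5, 6)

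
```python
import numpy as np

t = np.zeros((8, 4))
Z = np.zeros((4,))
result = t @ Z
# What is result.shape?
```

(8,)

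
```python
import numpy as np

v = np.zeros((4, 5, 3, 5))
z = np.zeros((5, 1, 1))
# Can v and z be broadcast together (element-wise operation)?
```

Yes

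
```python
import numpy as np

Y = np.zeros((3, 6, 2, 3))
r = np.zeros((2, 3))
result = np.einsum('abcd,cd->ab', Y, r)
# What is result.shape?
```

(3, 6)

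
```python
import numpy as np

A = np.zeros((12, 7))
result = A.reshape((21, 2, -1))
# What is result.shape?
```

(21, 2, 2)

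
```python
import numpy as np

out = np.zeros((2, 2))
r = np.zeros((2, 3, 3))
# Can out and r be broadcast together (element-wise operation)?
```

No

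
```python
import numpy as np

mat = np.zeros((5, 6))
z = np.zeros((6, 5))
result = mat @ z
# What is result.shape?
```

(5, 5)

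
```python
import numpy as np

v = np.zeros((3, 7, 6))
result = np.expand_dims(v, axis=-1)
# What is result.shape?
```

(3, 7, 6, 1)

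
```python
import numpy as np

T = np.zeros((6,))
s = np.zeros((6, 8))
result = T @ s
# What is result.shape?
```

(8,)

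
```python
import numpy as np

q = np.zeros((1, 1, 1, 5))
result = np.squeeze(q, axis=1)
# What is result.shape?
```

(1, 1, 5)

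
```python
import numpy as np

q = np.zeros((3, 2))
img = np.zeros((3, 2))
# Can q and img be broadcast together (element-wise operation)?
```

Yes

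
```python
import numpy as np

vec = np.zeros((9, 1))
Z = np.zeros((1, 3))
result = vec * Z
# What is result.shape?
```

(9, 3)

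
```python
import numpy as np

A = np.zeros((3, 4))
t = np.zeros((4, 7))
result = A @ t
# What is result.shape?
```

(3, 7)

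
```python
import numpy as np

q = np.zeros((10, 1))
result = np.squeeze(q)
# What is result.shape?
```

(10,)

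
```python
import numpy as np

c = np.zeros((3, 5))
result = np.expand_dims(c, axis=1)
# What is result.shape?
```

(3, 1, 5)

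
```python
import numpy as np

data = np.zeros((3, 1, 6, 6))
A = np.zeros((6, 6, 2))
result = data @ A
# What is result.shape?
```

(3, 6, 6, 2)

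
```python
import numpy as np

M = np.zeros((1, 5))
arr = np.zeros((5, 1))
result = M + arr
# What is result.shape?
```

(5, 5)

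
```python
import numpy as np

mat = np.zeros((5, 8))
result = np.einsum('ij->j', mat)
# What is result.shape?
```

(8,)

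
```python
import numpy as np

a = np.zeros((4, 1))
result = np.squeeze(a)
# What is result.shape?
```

(4,)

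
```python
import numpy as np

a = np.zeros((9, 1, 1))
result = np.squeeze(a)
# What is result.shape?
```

(9,)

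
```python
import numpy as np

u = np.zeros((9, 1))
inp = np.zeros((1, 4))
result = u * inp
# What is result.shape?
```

(9, 4)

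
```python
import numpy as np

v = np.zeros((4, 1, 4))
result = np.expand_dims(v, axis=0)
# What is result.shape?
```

(1, 4, 1, 4)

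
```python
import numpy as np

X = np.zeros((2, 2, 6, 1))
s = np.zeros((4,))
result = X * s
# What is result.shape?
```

(2, 2, 6, 4)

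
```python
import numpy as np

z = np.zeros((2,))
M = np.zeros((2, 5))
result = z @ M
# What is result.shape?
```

(5,)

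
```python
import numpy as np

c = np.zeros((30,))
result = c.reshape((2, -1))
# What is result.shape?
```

(2, 15)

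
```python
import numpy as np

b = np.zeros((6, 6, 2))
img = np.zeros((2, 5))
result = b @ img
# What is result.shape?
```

(6, 6, 5)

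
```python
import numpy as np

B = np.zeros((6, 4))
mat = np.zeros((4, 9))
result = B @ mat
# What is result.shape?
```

(6, 9)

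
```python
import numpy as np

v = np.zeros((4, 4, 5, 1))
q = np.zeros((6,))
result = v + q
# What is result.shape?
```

(4, 4, 5, 6)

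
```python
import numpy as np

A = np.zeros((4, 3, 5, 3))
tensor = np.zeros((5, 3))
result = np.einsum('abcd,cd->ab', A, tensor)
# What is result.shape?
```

(4, 3)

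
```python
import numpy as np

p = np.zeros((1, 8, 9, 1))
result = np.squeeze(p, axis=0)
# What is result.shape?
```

(8, 9, 1)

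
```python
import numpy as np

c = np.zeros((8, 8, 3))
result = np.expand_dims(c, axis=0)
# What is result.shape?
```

(1, 8, 8, 3)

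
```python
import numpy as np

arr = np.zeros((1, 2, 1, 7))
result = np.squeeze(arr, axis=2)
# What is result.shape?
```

(1, 2, 7)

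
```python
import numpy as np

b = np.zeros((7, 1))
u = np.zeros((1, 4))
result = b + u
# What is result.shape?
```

(7, 4)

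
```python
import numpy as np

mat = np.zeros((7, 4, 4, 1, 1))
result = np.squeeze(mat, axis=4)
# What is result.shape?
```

(7, 4, 4, 1)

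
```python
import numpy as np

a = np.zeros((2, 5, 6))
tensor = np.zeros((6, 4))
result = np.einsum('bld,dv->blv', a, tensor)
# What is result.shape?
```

(2, 5, 4)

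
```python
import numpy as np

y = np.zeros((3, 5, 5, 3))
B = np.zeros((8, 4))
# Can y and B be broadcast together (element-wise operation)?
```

No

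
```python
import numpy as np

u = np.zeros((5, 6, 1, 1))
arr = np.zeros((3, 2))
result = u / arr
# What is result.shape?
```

(5, 6, 3, 2)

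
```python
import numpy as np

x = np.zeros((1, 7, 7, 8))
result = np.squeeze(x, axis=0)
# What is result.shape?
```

(7, 7, 8)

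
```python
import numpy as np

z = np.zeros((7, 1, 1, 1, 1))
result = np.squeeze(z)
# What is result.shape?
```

(7,)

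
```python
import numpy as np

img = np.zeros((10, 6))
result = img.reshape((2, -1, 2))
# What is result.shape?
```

(2, 15, 2)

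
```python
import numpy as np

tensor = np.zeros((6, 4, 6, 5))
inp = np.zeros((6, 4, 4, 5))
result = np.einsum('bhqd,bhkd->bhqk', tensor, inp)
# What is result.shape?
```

(6, 4, 6, 4)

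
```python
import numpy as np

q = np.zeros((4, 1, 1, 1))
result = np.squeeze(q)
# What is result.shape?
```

(4,)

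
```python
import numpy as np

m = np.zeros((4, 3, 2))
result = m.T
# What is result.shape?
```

(2, 3, 4)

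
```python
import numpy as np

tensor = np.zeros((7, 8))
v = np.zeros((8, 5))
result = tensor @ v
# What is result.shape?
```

(7, 5)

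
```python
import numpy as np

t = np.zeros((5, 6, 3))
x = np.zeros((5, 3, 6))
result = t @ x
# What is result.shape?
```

(5, 6, 6)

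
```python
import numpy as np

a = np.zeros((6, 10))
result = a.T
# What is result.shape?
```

(10, 6)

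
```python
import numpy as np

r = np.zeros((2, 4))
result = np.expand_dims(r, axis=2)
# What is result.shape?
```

(2, 4, 1)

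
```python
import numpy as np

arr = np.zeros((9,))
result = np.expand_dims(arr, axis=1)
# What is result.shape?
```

(9, 1)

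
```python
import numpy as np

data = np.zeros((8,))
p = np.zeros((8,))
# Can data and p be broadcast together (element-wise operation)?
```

Yes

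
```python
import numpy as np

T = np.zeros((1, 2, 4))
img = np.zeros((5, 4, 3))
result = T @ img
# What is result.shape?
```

(5, 2, 3)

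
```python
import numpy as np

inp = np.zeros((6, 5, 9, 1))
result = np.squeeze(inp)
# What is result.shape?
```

(6, 5, 9)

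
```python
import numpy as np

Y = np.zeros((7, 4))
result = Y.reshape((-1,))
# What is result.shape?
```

(28,)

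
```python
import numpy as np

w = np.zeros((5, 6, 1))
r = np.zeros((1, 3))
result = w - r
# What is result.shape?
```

(5, 6, 3)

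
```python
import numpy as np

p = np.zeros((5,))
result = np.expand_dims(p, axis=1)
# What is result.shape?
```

(5, 1)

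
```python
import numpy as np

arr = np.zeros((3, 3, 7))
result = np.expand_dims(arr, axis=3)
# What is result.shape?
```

(3, 3, 7, 1)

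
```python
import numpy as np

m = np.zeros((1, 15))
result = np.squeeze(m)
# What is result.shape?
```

(15,)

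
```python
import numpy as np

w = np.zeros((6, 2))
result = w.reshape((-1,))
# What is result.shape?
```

(12,)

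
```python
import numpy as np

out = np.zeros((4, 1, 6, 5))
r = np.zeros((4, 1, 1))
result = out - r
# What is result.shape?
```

(4, 4, 6, 5)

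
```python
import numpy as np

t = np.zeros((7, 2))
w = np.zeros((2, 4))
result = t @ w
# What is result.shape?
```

(7, 4)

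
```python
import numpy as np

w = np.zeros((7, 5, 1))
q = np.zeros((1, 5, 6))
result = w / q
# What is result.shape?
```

(7, 5, 6)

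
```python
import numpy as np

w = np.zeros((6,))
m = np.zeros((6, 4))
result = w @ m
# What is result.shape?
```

(4,)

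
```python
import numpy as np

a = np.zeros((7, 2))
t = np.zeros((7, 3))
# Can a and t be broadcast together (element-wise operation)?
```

No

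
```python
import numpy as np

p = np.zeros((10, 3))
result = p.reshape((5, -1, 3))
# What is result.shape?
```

(5, 2, 3)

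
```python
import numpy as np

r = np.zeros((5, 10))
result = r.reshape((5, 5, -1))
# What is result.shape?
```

(5, 5, 2)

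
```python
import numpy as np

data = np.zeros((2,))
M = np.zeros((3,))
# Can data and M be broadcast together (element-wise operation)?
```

No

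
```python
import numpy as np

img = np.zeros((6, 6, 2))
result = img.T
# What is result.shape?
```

(2, 6, 6)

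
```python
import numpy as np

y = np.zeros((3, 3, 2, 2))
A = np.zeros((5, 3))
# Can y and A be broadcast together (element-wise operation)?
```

No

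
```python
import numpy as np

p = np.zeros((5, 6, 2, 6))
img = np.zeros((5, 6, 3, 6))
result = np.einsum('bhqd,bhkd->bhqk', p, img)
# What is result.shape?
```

(5, 6, 2, 3)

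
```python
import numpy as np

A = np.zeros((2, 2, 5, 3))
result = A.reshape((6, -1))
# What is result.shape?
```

(6, 10)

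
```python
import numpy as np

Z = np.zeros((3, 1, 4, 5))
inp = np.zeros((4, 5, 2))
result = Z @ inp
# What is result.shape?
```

(3, 4, 4, 2)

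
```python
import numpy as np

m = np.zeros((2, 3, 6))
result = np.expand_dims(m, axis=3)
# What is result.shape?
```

(2, 3, 6, 1)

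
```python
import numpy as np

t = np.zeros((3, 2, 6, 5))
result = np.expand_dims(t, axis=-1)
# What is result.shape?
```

(3, 2, 6, 5, 1)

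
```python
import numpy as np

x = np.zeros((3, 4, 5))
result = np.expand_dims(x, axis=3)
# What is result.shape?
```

(3, 4, 5, 1)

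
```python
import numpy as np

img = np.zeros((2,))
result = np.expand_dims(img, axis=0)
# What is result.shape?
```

(1, 2)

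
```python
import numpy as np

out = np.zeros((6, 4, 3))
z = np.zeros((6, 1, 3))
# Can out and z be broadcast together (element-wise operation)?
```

Yes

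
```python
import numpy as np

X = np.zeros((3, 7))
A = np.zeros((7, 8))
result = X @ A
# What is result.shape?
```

(3, 8)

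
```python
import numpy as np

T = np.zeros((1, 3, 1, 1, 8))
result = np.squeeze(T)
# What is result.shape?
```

(3, 8)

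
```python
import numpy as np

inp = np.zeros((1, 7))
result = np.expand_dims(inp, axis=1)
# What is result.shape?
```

(1, 1, 7)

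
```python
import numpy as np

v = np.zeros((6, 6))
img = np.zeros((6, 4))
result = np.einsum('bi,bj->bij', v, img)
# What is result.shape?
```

(6, 6, 4)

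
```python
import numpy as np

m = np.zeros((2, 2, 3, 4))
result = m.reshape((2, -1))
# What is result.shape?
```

(2, 24)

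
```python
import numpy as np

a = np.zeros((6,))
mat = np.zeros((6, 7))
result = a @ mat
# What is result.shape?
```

(7,)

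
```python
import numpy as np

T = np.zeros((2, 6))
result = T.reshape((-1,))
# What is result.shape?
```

(12,)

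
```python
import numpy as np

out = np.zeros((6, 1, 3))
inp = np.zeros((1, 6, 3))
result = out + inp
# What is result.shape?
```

(6, 6, 3)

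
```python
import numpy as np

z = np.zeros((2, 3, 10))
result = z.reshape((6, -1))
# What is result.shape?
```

(6, 10)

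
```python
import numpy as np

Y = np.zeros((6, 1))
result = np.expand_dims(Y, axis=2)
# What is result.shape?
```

(6, 1, 1)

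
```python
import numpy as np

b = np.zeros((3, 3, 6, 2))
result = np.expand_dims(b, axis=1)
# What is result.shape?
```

(3, 1, 3, 6, 2)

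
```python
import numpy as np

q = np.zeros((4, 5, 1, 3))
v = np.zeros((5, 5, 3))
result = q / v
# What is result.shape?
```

(4, 5, 5, 3)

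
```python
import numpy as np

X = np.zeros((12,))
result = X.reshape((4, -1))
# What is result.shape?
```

(4, 3)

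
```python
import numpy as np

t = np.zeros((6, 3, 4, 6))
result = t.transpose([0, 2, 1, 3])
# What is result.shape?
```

(6, 4, 3, 6)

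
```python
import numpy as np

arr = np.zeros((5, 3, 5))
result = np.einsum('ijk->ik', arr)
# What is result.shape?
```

(5, 5)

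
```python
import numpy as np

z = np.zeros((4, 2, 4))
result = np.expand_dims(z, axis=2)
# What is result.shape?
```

(4, 2, 1, 4)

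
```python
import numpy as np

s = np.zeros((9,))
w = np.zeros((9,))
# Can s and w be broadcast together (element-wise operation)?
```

Yes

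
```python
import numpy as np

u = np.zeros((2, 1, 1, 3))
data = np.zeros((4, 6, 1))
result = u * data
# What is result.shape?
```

(2, 4, 6, 3)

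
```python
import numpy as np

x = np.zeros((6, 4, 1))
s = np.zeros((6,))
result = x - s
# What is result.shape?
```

(6, 4, 6)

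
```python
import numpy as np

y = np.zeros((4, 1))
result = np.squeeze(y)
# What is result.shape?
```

(4,)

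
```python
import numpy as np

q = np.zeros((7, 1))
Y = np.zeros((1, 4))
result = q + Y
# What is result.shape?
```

(7, 4)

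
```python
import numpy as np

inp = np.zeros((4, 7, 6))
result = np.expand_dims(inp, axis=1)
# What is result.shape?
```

(4, 1, 7, 6)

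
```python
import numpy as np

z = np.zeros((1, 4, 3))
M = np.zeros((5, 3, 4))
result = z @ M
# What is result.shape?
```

(5, 4, 4)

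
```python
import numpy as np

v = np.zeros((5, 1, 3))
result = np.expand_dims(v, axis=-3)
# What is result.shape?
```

(5, 1, 1, 3)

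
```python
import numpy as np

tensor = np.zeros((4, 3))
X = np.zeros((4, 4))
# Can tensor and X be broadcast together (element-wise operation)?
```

No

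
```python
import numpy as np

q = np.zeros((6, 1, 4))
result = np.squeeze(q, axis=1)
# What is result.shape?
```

(6, 4)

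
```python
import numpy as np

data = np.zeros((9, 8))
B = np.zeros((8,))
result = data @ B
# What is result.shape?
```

(9,)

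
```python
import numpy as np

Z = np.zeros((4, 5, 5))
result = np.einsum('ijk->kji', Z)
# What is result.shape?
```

(5, 5, 4)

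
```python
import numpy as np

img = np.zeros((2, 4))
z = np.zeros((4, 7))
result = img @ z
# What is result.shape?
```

(2, 7)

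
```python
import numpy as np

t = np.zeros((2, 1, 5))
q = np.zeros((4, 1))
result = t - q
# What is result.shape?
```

(2, 4, 5)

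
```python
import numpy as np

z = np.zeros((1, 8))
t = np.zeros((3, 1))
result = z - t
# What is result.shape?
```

(3, 8)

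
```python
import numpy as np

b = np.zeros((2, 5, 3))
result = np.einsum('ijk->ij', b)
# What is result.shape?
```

(2, 5)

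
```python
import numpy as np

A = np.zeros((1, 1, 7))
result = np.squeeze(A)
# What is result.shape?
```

(7,)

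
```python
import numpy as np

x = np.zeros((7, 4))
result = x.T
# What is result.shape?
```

(4, 7)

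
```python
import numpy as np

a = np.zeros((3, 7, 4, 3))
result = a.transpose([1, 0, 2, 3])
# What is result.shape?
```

(7, 3, 4, 3)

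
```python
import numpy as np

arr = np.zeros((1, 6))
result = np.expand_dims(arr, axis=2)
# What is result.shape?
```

(1, 6, 1)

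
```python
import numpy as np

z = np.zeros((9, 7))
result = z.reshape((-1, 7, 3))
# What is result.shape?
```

(3, 7, 3)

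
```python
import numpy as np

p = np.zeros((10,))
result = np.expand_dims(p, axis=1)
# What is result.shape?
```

(10, 1)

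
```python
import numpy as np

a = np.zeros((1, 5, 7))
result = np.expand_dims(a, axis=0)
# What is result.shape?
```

(1, 1, 5, 7)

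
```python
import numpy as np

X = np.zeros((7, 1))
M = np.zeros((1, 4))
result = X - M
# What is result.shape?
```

(7, 4)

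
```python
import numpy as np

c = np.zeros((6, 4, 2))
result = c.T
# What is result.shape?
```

(2, 4, 6)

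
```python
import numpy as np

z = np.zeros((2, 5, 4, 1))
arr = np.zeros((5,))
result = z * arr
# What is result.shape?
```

(2, 5, 4, 5)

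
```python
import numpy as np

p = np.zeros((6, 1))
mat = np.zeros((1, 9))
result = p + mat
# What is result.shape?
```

(6, 9)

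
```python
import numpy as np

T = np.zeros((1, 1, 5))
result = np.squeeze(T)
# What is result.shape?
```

(5,)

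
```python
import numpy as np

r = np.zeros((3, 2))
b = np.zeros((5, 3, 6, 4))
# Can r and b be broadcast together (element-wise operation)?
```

No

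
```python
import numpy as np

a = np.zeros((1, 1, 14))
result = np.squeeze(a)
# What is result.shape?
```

(14,)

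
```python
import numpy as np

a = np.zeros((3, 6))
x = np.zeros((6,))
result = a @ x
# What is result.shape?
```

(3,)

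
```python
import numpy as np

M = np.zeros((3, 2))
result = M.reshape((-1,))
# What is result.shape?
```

(6,)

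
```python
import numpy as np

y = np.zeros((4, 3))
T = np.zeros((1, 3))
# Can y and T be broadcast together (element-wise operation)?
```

Yes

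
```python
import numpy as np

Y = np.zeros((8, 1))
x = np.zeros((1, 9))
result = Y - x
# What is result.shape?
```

(8, 9)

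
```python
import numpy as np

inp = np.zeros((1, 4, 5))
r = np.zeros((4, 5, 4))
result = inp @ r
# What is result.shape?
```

(4, 4, 4)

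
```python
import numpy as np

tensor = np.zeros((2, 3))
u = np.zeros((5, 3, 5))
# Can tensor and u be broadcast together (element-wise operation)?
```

No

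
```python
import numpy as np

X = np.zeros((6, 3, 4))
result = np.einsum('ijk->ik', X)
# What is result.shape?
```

(6, 4)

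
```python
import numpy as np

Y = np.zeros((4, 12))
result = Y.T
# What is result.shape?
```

(12, 4)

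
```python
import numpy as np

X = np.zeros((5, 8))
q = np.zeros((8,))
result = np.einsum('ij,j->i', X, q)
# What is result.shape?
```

(5,)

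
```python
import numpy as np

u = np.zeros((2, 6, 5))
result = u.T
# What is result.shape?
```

(5, 6, 2)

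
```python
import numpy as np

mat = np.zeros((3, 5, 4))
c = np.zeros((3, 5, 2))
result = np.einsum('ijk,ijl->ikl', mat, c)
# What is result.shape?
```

(3, 4, 2)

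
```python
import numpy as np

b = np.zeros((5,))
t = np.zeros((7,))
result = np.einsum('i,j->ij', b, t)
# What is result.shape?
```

(5, 7)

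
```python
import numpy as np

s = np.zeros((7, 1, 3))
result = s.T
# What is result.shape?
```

(3, 1, 7)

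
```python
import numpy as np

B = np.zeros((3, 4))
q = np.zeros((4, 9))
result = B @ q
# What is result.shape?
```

(3, 9)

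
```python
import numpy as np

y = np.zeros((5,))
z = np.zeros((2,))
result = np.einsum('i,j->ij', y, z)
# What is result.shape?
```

(5, 2)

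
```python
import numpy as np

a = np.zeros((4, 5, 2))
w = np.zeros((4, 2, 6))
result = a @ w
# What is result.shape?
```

(4, 5, 6)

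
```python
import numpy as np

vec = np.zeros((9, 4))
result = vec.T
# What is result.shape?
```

(4, 9)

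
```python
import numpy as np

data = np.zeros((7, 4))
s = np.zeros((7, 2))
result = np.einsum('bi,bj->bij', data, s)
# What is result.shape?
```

(7, 4, 2)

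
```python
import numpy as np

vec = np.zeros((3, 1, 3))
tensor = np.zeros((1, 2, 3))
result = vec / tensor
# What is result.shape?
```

(3, 2, 3)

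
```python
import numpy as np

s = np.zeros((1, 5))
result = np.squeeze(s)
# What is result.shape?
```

(5,)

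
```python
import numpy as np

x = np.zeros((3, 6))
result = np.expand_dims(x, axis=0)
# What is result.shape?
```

(1, 3, 6)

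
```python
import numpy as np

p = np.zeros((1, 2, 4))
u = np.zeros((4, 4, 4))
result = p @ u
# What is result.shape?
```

(4, 2, 4)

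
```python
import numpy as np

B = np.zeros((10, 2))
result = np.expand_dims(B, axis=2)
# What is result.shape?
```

(10, 2, 1)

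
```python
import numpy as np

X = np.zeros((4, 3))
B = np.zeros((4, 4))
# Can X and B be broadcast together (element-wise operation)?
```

No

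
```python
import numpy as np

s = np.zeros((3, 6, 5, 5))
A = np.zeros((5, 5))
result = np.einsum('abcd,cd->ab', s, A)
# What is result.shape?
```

(3, 6)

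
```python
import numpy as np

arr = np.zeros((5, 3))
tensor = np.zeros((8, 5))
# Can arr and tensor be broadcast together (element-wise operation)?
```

No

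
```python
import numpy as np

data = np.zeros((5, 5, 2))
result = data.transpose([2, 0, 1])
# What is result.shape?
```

(2, 5, 5)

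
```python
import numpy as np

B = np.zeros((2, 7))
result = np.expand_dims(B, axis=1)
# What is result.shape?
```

(2, 1, 7)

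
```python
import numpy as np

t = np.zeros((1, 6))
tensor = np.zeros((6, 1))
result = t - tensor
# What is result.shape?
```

(6, 6)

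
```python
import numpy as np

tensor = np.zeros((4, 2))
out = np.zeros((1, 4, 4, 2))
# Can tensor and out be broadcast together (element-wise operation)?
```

Yes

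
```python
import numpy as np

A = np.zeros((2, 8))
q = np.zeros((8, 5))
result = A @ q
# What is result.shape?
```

(2, 5)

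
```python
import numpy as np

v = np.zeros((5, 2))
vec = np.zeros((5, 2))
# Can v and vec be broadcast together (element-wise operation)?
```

Yes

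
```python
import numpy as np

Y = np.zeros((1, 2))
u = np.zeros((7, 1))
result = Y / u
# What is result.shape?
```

(7, 2)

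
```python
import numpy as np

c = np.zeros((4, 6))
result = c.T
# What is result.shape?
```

(6, 4)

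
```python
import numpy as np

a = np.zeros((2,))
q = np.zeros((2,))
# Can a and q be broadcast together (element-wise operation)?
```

Yes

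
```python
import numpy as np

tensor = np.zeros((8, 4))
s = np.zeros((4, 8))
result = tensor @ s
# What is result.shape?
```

(8, 8)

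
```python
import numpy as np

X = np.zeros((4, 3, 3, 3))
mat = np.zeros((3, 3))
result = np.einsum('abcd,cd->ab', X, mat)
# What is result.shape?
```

(4, 3)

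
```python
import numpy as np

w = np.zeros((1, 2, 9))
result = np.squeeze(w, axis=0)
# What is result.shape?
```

(2, 9)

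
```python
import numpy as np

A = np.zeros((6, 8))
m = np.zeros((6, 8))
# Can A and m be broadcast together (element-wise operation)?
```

Yes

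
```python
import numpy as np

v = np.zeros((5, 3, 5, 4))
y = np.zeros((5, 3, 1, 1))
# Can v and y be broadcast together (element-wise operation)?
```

Yes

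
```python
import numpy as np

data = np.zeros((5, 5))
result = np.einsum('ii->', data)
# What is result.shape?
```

()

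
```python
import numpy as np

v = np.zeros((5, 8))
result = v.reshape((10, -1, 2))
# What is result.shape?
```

(10, 2, 2)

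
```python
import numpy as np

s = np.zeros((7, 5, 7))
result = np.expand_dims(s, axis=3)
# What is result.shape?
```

(7, 5, 7, 1)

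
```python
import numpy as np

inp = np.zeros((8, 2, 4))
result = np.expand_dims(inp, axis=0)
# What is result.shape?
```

(1, 8, 2, 4)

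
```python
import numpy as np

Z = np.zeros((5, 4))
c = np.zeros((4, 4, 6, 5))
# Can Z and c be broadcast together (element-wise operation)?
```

No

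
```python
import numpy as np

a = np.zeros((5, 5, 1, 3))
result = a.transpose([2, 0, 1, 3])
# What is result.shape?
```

(1, 5, 5, 3)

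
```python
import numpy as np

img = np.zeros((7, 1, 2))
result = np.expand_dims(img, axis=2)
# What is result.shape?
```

(7, 1, 1, 2)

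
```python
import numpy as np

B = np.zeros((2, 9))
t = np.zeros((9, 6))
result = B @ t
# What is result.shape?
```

(2, 6)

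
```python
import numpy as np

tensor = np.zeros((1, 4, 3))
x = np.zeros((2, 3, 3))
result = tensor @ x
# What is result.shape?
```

(2, 4, 3)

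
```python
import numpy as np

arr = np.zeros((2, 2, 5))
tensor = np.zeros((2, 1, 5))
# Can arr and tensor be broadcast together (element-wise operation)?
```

Yes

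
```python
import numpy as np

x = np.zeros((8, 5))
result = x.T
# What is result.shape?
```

(5, 8)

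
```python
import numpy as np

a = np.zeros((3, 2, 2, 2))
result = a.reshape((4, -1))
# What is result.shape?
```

(4, 6)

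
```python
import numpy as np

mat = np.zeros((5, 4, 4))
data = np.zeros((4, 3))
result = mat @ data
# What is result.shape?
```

(5, 4, 3)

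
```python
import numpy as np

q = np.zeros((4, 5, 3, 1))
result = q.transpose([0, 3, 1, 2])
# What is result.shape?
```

(4, 1, 5, 3)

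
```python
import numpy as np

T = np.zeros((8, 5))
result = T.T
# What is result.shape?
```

(5, 8)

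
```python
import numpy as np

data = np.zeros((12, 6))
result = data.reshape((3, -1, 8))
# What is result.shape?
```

(3, 3, 8)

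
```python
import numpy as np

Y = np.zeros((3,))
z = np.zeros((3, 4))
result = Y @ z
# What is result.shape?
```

(4,)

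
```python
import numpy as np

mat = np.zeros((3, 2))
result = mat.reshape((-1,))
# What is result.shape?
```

(6,)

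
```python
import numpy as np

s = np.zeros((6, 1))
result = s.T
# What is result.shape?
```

(1, 6)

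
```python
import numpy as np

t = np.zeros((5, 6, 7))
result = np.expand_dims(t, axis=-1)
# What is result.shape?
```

(5, 6, 7, 1)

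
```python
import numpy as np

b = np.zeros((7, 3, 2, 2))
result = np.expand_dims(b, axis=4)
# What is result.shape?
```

(7, 3, 2, 2, 1)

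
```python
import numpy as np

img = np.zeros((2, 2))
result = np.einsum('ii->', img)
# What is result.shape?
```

()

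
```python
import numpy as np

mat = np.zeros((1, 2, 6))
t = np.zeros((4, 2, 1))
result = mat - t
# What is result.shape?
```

(4, 2, 6)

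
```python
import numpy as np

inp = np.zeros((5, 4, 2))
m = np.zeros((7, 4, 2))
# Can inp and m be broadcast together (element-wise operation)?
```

No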